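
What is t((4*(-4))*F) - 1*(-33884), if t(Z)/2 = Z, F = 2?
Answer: 33820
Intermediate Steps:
t(Z) = 2*Z
t((4*(-4))*F) - 1*(-33884) = 2*((4*(-4))*2) - 1*(-33884) = 2*(-16*2) + 33884 = 2*(-32) + 33884 = -64 + 33884 = 33820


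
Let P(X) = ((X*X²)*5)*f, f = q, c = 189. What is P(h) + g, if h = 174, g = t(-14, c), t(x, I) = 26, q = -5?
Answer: -131700574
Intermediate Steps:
f = -5
g = 26
P(X) = -25*X³ (P(X) = ((X*X²)*5)*(-5) = (X³*5)*(-5) = (5*X³)*(-5) = -25*X³)
P(h) + g = -25*174³ + 26 = -25*5268024 + 26 = -131700600 + 26 = -131700574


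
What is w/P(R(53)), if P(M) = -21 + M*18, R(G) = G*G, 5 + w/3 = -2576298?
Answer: -2576303/16847 ≈ -152.92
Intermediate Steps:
w = -7728909 (w = -15 + 3*(-2576298) = -15 - 7728894 = -7728909)
R(G) = G²
P(M) = -21 + 18*M
w/P(R(53)) = -7728909/(-21 + 18*53²) = -7728909/(-21 + 18*2809) = -7728909/(-21 + 50562) = -7728909/50541 = -7728909*1/50541 = -2576303/16847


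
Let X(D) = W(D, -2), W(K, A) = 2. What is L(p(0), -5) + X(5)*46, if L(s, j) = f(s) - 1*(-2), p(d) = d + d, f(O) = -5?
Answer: 89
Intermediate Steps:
X(D) = 2
p(d) = 2*d
L(s, j) = -3 (L(s, j) = -5 - 1*(-2) = -5 + 2 = -3)
L(p(0), -5) + X(5)*46 = -3 + 2*46 = -3 + 92 = 89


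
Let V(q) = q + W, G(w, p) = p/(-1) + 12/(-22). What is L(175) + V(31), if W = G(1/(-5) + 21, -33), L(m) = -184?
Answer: -1326/11 ≈ -120.55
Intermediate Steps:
G(w, p) = -6/11 - p (G(w, p) = p*(-1) + 12*(-1/22) = -p - 6/11 = -6/11 - p)
W = 357/11 (W = -6/11 - 1*(-33) = -6/11 + 33 = 357/11 ≈ 32.455)
V(q) = 357/11 + q (V(q) = q + 357/11 = 357/11 + q)
L(175) + V(31) = -184 + (357/11 + 31) = -184 + 698/11 = -1326/11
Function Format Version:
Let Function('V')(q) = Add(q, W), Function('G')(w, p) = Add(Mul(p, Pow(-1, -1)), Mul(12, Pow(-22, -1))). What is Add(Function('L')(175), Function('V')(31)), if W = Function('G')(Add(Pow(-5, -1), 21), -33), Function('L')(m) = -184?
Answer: Rational(-1326, 11) ≈ -120.55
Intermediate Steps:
Function('G')(w, p) = Add(Rational(-6, 11), Mul(-1, p)) (Function('G')(w, p) = Add(Mul(p, -1), Mul(12, Rational(-1, 22))) = Add(Mul(-1, p), Rational(-6, 11)) = Add(Rational(-6, 11), Mul(-1, p)))
W = Rational(357, 11) (W = Add(Rational(-6, 11), Mul(-1, -33)) = Add(Rational(-6, 11), 33) = Rational(357, 11) ≈ 32.455)
Function('V')(q) = Add(Rational(357, 11), q) (Function('V')(q) = Add(q, Rational(357, 11)) = Add(Rational(357, 11), q))
Add(Function('L')(175), Function('V')(31)) = Add(-184, Add(Rational(357, 11), 31)) = Add(-184, Rational(698, 11)) = Rational(-1326, 11)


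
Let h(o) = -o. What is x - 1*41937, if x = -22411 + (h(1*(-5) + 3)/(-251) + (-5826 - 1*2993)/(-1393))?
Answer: -22496616981/349643 ≈ -64342.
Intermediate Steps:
x = -7833638490/349643 (x = -22411 + (-(1*(-5) + 3)/(-251) + (-5826 - 1*2993)/(-1393)) = -22411 + (-(-5 + 3)*(-1/251) + (-5826 - 2993)*(-1/1393)) = -22411 + (-1*(-2)*(-1/251) - 8819*(-1/1393)) = -22411 + (2*(-1/251) + 8819/1393) = -22411 + (-2/251 + 8819/1393) = -22411 + 2210783/349643 = -7833638490/349643 ≈ -22405.)
x - 1*41937 = -7833638490/349643 - 1*41937 = -7833638490/349643 - 41937 = -22496616981/349643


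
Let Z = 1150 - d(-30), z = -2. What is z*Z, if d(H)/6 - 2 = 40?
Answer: -1796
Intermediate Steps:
d(H) = 252 (d(H) = 12 + 6*40 = 12 + 240 = 252)
Z = 898 (Z = 1150 - 1*252 = 1150 - 252 = 898)
z*Z = -2*898 = -1796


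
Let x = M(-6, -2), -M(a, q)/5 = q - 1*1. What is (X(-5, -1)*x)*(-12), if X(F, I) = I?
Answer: 180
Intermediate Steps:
M(a, q) = 5 - 5*q (M(a, q) = -5*(q - 1*1) = -5*(q - 1) = -5*(-1 + q) = 5 - 5*q)
x = 15 (x = 5 - 5*(-2) = 5 + 10 = 15)
(X(-5, -1)*x)*(-12) = -1*15*(-12) = -15*(-12) = 180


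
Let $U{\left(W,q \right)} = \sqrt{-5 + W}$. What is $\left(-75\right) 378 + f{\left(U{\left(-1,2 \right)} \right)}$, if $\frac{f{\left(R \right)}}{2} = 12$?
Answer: $-28326$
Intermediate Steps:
$f{\left(R \right)} = 24$ ($f{\left(R \right)} = 2 \cdot 12 = 24$)
$\left(-75\right) 378 + f{\left(U{\left(-1,2 \right)} \right)} = \left(-75\right) 378 + 24 = -28350 + 24 = -28326$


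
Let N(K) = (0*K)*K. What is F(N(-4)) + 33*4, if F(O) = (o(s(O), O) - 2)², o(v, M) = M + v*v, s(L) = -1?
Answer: 133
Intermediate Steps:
N(K) = 0 (N(K) = 0*K = 0)
o(v, M) = M + v²
F(O) = (-1 + O)² (F(O) = ((O + (-1)²) - 2)² = ((O + 1) - 2)² = ((1 + O) - 2)² = (-1 + O)²)
F(N(-4)) + 33*4 = (-1 + 0)² + 33*4 = (-1)² + 132 = 1 + 132 = 133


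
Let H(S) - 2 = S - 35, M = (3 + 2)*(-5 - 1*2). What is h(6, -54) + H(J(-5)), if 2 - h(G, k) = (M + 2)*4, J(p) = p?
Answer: 96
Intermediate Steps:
M = -35 (M = 5*(-5 - 2) = 5*(-7) = -35)
H(S) = -33 + S (H(S) = 2 + (S - 35) = 2 + (-35 + S) = -33 + S)
h(G, k) = 134 (h(G, k) = 2 - (-35 + 2)*4 = 2 - (-33)*4 = 2 - 1*(-132) = 2 + 132 = 134)
h(6, -54) + H(J(-5)) = 134 + (-33 - 5) = 134 - 38 = 96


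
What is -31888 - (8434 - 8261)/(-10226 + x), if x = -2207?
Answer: -396463331/12433 ≈ -31888.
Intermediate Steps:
-31888 - (8434 - 8261)/(-10226 + x) = -31888 - (8434 - 8261)/(-10226 - 2207) = -31888 - 173/(-12433) = -31888 - 173*(-1)/12433 = -31888 - 1*(-173/12433) = -31888 + 173/12433 = -396463331/12433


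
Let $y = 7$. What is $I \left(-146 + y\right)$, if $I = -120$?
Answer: $16680$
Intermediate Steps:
$I \left(-146 + y\right) = - 120 \left(-146 + 7\right) = \left(-120\right) \left(-139\right) = 16680$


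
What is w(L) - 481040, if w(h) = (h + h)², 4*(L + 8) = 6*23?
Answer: -478231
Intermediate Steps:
L = 53/2 (L = -8 + (6*23)/4 = -8 + (¼)*138 = -8 + 69/2 = 53/2 ≈ 26.500)
w(h) = 4*h² (w(h) = (2*h)² = 4*h²)
w(L) - 481040 = 4*(53/2)² - 481040 = 4*(2809/4) - 481040 = 2809 - 481040 = -478231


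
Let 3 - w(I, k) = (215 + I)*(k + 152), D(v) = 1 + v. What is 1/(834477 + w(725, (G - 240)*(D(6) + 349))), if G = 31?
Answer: 1/70631360 ≈ 1.4158e-8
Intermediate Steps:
w(I, k) = 3 - (152 + k)*(215 + I) (w(I, k) = 3 - (215 + I)*(k + 152) = 3 - (215 + I)*(152 + k) = 3 - (152 + k)*(215 + I))
1/(834477 + w(725, (G - 240)*(D(6) + 349))) = 1/(834477 + (-32677 - 215*(31 - 240)*((1 + 6) + 349) - 152*725 - 1*725*(31 - 240)*((1 + 6) + 349))) = 1/(834477 + (-32677 - (-44935)*(7 + 349) - 110200 - 1*725*(-209*(7 + 349)))) = 1/(834477 + (-32677 - (-44935)*356 - 110200 - 1*725*(-209*356))) = 1/(834477 + (-32677 - 215*(-74404) - 110200 - 1*725*(-74404))) = 1/(834477 + (-32677 + 15996860 - 110200 + 53942900)) = 1/(834477 + 69796883) = 1/70631360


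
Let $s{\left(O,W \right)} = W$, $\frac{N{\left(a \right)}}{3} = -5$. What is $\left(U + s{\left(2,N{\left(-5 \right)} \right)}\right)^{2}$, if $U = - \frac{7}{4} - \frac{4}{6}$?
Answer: $\frac{43681}{144} \approx 303.34$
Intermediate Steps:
$N{\left(a \right)} = -15$ ($N{\left(a \right)} = 3 \left(-5\right) = -15$)
$U = - \frac{29}{12}$ ($U = \left(-7\right) \frac{1}{4} - \frac{2}{3} = - \frac{7}{4} - \frac{2}{3} = - \frac{29}{12} \approx -2.4167$)
$\left(U + s{\left(2,N{\left(-5 \right)} \right)}\right)^{2} = \left(- \frac{29}{12} - 15\right)^{2} = \left(- \frac{209}{12}\right)^{2} = \frac{43681}{144}$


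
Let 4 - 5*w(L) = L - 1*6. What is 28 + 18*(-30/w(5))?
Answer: -512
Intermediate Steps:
w(L) = 2 - L/5 (w(L) = 4/5 - (L - 1*6)/5 = 4/5 - (L - 6)/5 = 4/5 - (-6 + L)/5 = 4/5 + (6/5 - L/5) = 2 - L/5)
28 + 18*(-30/w(5)) = 28 + 18*(-30/(2 - 1/5*5)) = 28 + 18*(-30/(2 - 1)) = 28 + 18*(-30/1) = 28 + 18*(-30*1) = 28 + 18*(-30) = 28 - 540 = -512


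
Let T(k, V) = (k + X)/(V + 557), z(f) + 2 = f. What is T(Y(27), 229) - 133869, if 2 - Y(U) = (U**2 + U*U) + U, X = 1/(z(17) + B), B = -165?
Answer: -15783377551/117900 ≈ -1.3387e+5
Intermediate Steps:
z(f) = -2 + f
X = -1/150 (X = 1/((-2 + 17) - 165) = 1/(15 - 165) = 1/(-150) = -1/150 ≈ -0.0066667)
Y(U) = 2 - U - 2*U**2 (Y(U) = 2 - ((U**2 + U*U) + U) = 2 - ((U**2 + U**2) + U) = 2 - (2*U**2 + U) = 2 - (U + 2*U**2) = 2 + (-U - 2*U**2) = 2 - U - 2*U**2)
T(k, V) = (-1/150 + k)/(557 + V) (T(k, V) = (k - 1/150)/(V + 557) = (-1/150 + k)/(557 + V))
T(Y(27), 229) - 133869 = (-1/150 + (2 - 1*27 - 2*27**2))/(557 + 229) - 133869 = (-1/150 + (2 - 27 - 2*729))/786 - 133869 = (-1/150 + (2 - 27 - 1458))/786 - 133869 = (-1/150 - 1483)/786 - 133869 = (1/786)*(-222451/150) - 133869 = -222451/117900 - 133869 = -15783377551/117900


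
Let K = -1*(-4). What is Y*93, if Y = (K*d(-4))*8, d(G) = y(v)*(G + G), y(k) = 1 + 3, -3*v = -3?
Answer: -95232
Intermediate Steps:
v = 1 (v = -1/3*(-3) = 1)
y(k) = 4
d(G) = 8*G (d(G) = 4*(G + G) = 4*(2*G) = 8*G)
K = 4
Y = -1024 (Y = (4*(8*(-4)))*8 = (4*(-32))*8 = -128*8 = -1024)
Y*93 = -1024*93 = -95232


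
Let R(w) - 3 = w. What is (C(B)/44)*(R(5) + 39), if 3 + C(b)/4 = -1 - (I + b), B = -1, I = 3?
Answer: -282/11 ≈ -25.636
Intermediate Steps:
R(w) = 3 + w
C(b) = -28 - 4*b (C(b) = -12 + 4*(-1 - (3 + b)) = -12 + 4*(-1 + (-3 - b)) = -12 + 4*(-4 - b) = -12 + (-16 - 4*b) = -28 - 4*b)
(C(B)/44)*(R(5) + 39) = ((-28 - 4*(-1))/44)*((3 + 5) + 39) = ((-28 + 4)*(1/44))*(8 + 39) = -24*1/44*47 = -6/11*47 = -282/11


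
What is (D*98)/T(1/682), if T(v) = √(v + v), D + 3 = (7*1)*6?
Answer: 3822*√341 ≈ 70578.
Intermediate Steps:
D = 39 (D = -3 + (7*1)*6 = -3 + 7*6 = -3 + 42 = 39)
T(v) = √2*√v (T(v) = √(2*v) = √2*√v)
(D*98)/T(1/682) = (39*98)/((√2*√(1/682))) = 3822/((√2*√(1/682))) = 3822/((√2*(√682/682))) = 3822/((√341/341)) = 3822*√341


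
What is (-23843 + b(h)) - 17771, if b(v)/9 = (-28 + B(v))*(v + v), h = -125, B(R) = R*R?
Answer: -35134864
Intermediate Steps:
B(R) = R**2
b(v) = 18*v*(-28 + v**2) (b(v) = 9*((-28 + v**2)*(v + v)) = 9*((-28 + v**2)*(2*v)) = 9*(2*v*(-28 + v**2)) = 18*v*(-28 + v**2))
(-23843 + b(h)) - 17771 = (-23843 + 18*(-125)*(-28 + (-125)**2)) - 17771 = (-23843 + 18*(-125)*(-28 + 15625)) - 17771 = (-23843 + 18*(-125)*15597) - 17771 = (-23843 - 35093250) - 17771 = -35117093 - 17771 = -35134864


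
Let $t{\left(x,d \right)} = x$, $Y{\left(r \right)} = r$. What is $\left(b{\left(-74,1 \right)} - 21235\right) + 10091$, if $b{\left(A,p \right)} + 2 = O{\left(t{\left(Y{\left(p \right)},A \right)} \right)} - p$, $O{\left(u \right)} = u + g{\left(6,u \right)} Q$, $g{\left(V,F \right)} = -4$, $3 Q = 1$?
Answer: $- \frac{33442}{3} \approx -11147.0$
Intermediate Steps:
$Q = \frac{1}{3}$ ($Q = \frac{1}{3} \cdot 1 = \frac{1}{3} \approx 0.33333$)
$O{\left(u \right)} = - \frac{4}{3} + u$ ($O{\left(u \right)} = u - \frac{4}{3} = - \frac{4}{3} + u$)
$b{\left(A,p \right)} = - \frac{10}{3}$ ($b{\left(A,p \right)} = -2 + \left(\left(- \frac{4}{3} + p\right) - p\right) = -2 - \frac{4}{3} = - \frac{10}{3}$)
$\left(b{\left(-74,1 \right)} - 21235\right) + 10091 = \left(- \frac{10}{3} - 21235\right) + 10091 = - \frac{63715}{3} + 10091 = - \frac{33442}{3}$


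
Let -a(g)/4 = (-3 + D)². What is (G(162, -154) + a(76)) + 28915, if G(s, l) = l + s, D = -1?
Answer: 28859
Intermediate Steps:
a(g) = -64 (a(g) = -4*(-3 - 1)² = -4*(-4)² = -4*16 = -64)
(G(162, -154) + a(76)) + 28915 = ((-154 + 162) - 64) + 28915 = (8 - 64) + 28915 = -56 + 28915 = 28859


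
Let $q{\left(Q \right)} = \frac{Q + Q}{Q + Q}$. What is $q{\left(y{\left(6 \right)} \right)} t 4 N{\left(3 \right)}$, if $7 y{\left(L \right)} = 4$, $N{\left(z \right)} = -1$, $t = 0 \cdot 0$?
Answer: $0$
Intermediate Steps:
$t = 0$
$y{\left(L \right)} = \frac{4}{7}$ ($y{\left(L \right)} = \frac{1}{7} \cdot 4 = \frac{4}{7}$)
$q{\left(Q \right)} = 1$ ($q{\left(Q \right)} = \frac{2 Q}{2 Q} = 2 Q \frac{1}{2 Q} = 1$)
$q{\left(y{\left(6 \right)} \right)} t 4 N{\left(3 \right)} = 1 \cdot 0 \cdot 4 \left(-1\right) = 0 \left(-4\right) = 0$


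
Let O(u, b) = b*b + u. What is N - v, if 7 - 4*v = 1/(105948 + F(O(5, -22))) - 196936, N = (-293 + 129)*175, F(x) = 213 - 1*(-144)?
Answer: -16569919807/212610 ≈ -77936.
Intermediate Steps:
O(u, b) = u + b**2 (O(u, b) = b**2 + u = u + b**2)
F(x) = 357 (F(x) = 213 + 144 = 357)
N = -28700 (N = -164*175 = -28700)
v = 10468012807/212610 (v = 7/4 - (1/(105948 + 357) - 196936)/4 = 7/4 - (1/106305 - 196936)/4 = 7/4 - 1/4*(-20935281479/106305) = 7/4 + 20935281479/425220 = 10468012807/212610 ≈ 49236.)
N - v = -28700 - 1*10468012807/212610 = -28700 - 10468012807/212610 = -16569919807/212610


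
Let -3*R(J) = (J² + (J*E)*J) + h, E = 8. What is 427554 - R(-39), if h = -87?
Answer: 432088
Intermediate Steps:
R(J) = 29 - 3*J² (R(J) = -((J² + (J*8)*J) - 87)/3 = -((J² + (8*J)*J) - 87)/3 = -((J² + 8*J²) - 87)/3 = -(9*J² - 87)/3 = -(-87 + 9*J²)/3 = 29 - 3*J²)
427554 - R(-39) = 427554 - (29 - 3*(-39)²) = 427554 - (29 - 3*1521) = 427554 - (29 - 4563) = 427554 - 1*(-4534) = 427554 + 4534 = 432088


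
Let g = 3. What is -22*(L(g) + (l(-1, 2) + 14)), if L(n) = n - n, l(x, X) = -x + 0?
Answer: -330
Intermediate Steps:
l(x, X) = -x
L(n) = 0
-22*(L(g) + (l(-1, 2) + 14)) = -22*(0 + (-1*(-1) + 14)) = -22*(0 + (1 + 14)) = -22*(0 + 15) = -22*15 = -330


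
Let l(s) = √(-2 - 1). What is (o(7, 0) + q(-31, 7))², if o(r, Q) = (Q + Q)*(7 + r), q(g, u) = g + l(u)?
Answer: (31 - I*√3)² ≈ 958.0 - 107.39*I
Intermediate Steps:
l(s) = I*√3 (l(s) = √(-3) = I*√3)
q(g, u) = g + I*√3
o(r, Q) = 2*Q*(7 + r) (o(r, Q) = (2*Q)*(7 + r) = 2*Q*(7 + r))
(o(7, 0) + q(-31, 7))² = (2*0*(7 + 7) + (-31 + I*√3))² = (2*0*14 + (-31 + I*√3))² = (0 + (-31 + I*√3))² = (-31 + I*√3)²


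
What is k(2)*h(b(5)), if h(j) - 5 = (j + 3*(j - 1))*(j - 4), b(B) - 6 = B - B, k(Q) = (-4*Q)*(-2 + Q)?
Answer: 0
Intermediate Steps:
k(Q) = -4*Q*(-2 + Q)
b(B) = 6 (b(B) = 6 + (B - B) = 6 + 0 = 6)
h(j) = 5 + (-4 + j)*(-3 + 4*j) (h(j) = 5 + (j + 3*(j - 1))*(j - 4) = 5 + (j + 3*(-1 + j))*(-4 + j) = 5 + (j + (-3 + 3*j))*(-4 + j) = 5 + (-3 + 4*j)*(-4 + j) = 5 + (-4 + j)*(-3 + 4*j))
k(2)*h(b(5)) = (4*2*(2 - 1*2))*(17 - 19*6 + 4*6²) = (4*2*(2 - 2))*(17 - 114 + 4*36) = (4*2*0)*(17 - 114 + 144) = 0*47 = 0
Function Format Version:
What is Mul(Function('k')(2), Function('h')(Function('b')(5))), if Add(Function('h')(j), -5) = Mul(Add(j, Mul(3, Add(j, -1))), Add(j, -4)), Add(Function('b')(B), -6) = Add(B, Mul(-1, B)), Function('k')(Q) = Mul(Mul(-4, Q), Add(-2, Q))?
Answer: 0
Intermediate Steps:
Function('k')(Q) = Mul(-4, Q, Add(-2, Q))
Function('b')(B) = 6 (Function('b')(B) = Add(6, Add(B, Mul(-1, B))) = Add(6, 0) = 6)
Function('h')(j) = Add(5, Mul(Add(-4, j), Add(-3, Mul(4, j)))) (Function('h')(j) = Add(5, Mul(Add(j, Mul(3, Add(j, -1))), Add(j, -4))) = Add(5, Mul(Add(j, Mul(3, Add(-1, j))), Add(-4, j))) = Add(5, Mul(Add(j, Add(-3, Mul(3, j))), Add(-4, j))) = Add(5, Mul(Add(-3, Mul(4, j)), Add(-4, j))) = Add(5, Mul(Add(-4, j), Add(-3, Mul(4, j)))))
Mul(Function('k')(2), Function('h')(Function('b')(5))) = Mul(Mul(4, 2, Add(2, Mul(-1, 2))), Add(17, Mul(-19, 6), Mul(4, Pow(6, 2)))) = Mul(Mul(4, 2, Add(2, -2)), Add(17, -114, Mul(4, 36))) = Mul(Mul(4, 2, 0), Add(17, -114, 144)) = Mul(0, 47) = 0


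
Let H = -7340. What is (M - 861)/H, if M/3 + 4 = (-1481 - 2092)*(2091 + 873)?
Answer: 31771989/7340 ≈ 4328.6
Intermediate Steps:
M = -31771128 (M = -12 + 3*((-1481 - 2092)*(2091 + 873)) = -12 + 3*(-3573*2964) = -12 + 3*(-10590372) = -12 - 31771116 = -31771128)
(M - 861)/H = (-31771128 - 861)/(-7340) = -31771989*(-1/7340) = 31771989/7340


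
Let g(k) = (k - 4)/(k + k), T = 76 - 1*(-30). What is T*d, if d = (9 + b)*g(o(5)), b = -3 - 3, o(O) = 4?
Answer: 0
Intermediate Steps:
T = 106 (T = 76 + 30 = 106)
b = -6
g(k) = (-4 + k)/(2*k) (g(k) = (-4 + k)/((2*k)) = (-4 + k)*(1/(2*k)) = (-4 + k)/(2*k))
d = 0 (d = (9 - 6)*((½)*(-4 + 4)/4) = 3*((½)*(¼)*0) = 3*0 = 0)
T*d = 106*0 = 0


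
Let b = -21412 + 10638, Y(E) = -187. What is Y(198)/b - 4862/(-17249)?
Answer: 55608751/185840726 ≈ 0.29923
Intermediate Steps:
b = -10774
Y(198)/b - 4862/(-17249) = -187/(-10774) - 4862/(-17249) = -187*(-1/10774) - 4862*(-1/17249) = 187/10774 + 4862/17249 = 55608751/185840726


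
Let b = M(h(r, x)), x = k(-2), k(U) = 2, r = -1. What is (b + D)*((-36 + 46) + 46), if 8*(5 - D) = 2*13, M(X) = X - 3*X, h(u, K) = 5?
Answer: -462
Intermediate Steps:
x = 2
M(X) = -2*X
D = 7/4 (D = 5 - 13/4 = 7/4 ≈ 1.7500)
b = -10 (b = -2*5 = -10)
(b + D)*((-36 + 46) + 46) = (-10 + 7/4)*((-36 + 46) + 46) = -33*(10 + 46)/4 = -33/4*56 = -462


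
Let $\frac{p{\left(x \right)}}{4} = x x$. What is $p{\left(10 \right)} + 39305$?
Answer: $39705$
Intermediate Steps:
$p{\left(x \right)} = 4 x^{2}$ ($p{\left(x \right)} = 4 x x = 4 x^{2}$)
$p{\left(10 \right)} + 39305 = 4 \cdot 10^{2} + 39305 = 4 \cdot 100 + 39305 = 400 + 39305 = 39705$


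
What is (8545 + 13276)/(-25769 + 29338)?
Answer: 21821/3569 ≈ 6.1140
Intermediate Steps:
(8545 + 13276)/(-25769 + 29338) = 21821/3569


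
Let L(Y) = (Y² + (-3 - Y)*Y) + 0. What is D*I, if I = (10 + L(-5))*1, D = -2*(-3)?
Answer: 150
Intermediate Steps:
L(Y) = Y² + Y*(-3 - Y) (L(Y) = (Y² + Y*(-3 - Y)) + 0 = Y² + Y*(-3 - Y))
D = 6
I = 25 (I = (10 - 3*(-5))*1 = (10 + 15)*1 = 25*1 = 25)
D*I = 6*25 = 150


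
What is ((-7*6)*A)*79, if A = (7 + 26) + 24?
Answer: -189126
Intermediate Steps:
A = 57 (A = 33 + 24 = 57)
((-7*6)*A)*79 = (-7*6*57)*79 = -42*57*79 = -2394*79 = -189126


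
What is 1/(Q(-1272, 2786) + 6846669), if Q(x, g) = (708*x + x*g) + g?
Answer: 1/2405087 ≈ 4.1579e-7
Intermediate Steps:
Q(x, g) = g + 708*x + g*x (Q(x, g) = (708*x + g*x) + g = g + 708*x + g*x)
1/(Q(-1272, 2786) + 6846669) = 1/((2786 + 708*(-1272) + 2786*(-1272)) + 6846669) = 1/((2786 - 900576 - 3543792) + 6846669) = 1/(-4441582 + 6846669) = 1/2405087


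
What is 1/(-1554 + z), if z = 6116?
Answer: 1/4562 ≈ 0.00021920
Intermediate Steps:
1/(-1554 + z) = 1/(-1554 + 6116) = 1/4562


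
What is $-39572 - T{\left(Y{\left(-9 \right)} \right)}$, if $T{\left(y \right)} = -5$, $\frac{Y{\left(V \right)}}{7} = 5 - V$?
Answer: $-39567$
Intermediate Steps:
$Y{\left(V \right)} = 35 - 7 V$ ($Y{\left(V \right)} = 7 \left(5 - V\right) = 35 - 7 V$)
$-39572 - T{\left(Y{\left(-9 \right)} \right)} = -39572 - -5 = -39572 + 5 = -39567$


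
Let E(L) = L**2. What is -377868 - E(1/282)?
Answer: -30049574833/79524 ≈ -3.7787e+5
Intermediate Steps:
-377868 - E(1/282) = -377868 - (1/282)**2 = -377868 - 1*1/79524 = -377868 - 1/79524 = -30049574833/79524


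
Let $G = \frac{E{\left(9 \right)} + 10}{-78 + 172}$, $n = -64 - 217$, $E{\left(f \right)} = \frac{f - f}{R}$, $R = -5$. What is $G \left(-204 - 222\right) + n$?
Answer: $- \frac{15337}{47} \approx -326.32$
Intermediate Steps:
$E{\left(f \right)} = 0$ ($E{\left(f \right)} = \frac{f - f}{-5} = 0 \left(- \frac{1}{5}\right) = 0$)
$n = -281$ ($n = -64 - 217 = -281$)
$G = \frac{5}{47}$ ($G = \frac{0 + 10}{-78 + 172} = \frac{10}{94} = 10 \cdot \frac{1}{94} = \frac{5}{47} \approx 0.10638$)
$G \left(-204 - 222\right) + n = \frac{5 \left(-204 - 222\right)}{47} - 281 = \frac{5}{47} \left(-426\right) - 281 = - \frac{2130}{47} - 281 = - \frac{15337}{47}$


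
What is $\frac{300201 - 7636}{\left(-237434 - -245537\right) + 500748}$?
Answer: $\frac{41795}{72693} \approx 0.57495$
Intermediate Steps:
$\frac{300201 - 7636}{\left(-237434 - -245537\right) + 500748} = \frac{292565}{\left(-237434 + 245537\right) + 500748} = \frac{292565}{8103 + 500748} = \frac{292565}{508851} = 292565 \cdot \frac{1}{508851} = \frac{41795}{72693}$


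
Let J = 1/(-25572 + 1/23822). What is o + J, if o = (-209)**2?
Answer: 26609424825801/609176183 ≈ 43681.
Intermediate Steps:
o = 43681
J = -23822/609176183 (J = 1/(-25572 + 1/23822) = 1/(-609176183/23822) = -23822/609176183 ≈ -3.9105e-5)
o + J = 43681 - 23822/609176183 = 26609424825801/609176183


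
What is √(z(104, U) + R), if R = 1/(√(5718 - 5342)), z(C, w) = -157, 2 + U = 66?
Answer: √(-1387252 + 47*√94)/94 ≈ 12.528*I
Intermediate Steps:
U = 64 (U = -2 + 66 = 64)
R = √94/188 (R = 1/(√376) = 1/(2*√94) = √94/188 ≈ 0.051571)
√(z(104, U) + R) = √(-157 + √94/188)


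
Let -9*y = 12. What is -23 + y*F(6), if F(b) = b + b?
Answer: -39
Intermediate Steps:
F(b) = 2*b
y = -4/3 (y = -⅑*12 = -4/3 ≈ -1.3333)
-23 + y*F(6) = -23 - 8*6/3 = -23 - 4/3*12 = -23 - 16 = -39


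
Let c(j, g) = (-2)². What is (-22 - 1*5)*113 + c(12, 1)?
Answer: -3047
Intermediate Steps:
c(j, g) = 4
(-22 - 1*5)*113 + c(12, 1) = (-22 - 1*5)*113 + 4 = (-22 - 5)*113 + 4 = -27*113 + 4 = -3051 + 4 = -3047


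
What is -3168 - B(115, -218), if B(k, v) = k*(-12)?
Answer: -1788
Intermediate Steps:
B(k, v) = -12*k
-3168 - B(115, -218) = -3168 - (-12)*115 = -3168 - 1*(-1380) = -3168 + 1380 = -1788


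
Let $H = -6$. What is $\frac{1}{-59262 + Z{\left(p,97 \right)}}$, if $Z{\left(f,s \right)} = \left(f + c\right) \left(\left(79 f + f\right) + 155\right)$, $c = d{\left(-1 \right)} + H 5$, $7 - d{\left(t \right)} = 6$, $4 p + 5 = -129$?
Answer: $\frac{2}{197101} \approx 1.0147 \cdot 10^{-5}$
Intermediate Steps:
$p = - \frac{67}{2}$ ($p = - \frac{5}{4} + \frac{1}{4} \left(-129\right) = - \frac{5}{4} - \frac{129}{4} = - \frac{67}{2} \approx -33.5$)
$d{\left(t \right)} = 1$ ($d{\left(t \right)} = 7 - 6 = 1$)
$c = -29$ ($c = 1 - 30 = -29$)
$Z{\left(f,s \right)} = \left(-29 + f\right) \left(155 + 80 f\right)$ ($Z{\left(f,s \right)} = \left(f - 29\right) \left(\left(79 f + f\right) + 155\right) = \left(-29 + f\right) \left(80 f + 155\right) = \left(-29 + f\right) \left(155 + 80 f\right)$)
$\frac{1}{-59262 + Z{\left(p,97 \right)}} = \frac{1}{-59262 - \left(- \frac{136065}{2} - 89780\right)} = \frac{1}{-59262 + \left(-4495 + \frac{145055}{2} + 80 \cdot \frac{4489}{4}\right)} = \frac{1}{-59262 + \left(-4495 + \frac{145055}{2} + 89780\right)} = \frac{1}{-59262 + \frac{315625}{2}} = \frac{1}{\frac{197101}{2}} = \frac{2}{197101}$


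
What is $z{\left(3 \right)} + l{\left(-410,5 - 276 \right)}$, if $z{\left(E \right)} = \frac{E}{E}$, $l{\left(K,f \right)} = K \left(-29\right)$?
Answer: $11891$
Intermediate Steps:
$l{\left(K,f \right)} = - 29 K$
$z{\left(E \right)} = 1$
$z{\left(3 \right)} + l{\left(-410,5 - 276 \right)} = 1 - -11890 = 1 + 11890 = 11891$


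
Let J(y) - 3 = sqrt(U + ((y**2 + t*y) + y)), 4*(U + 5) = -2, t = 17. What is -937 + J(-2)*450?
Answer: 413 + 1125*I*sqrt(6) ≈ 413.0 + 2755.7*I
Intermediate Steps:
U = -11/2 (U = -5 + (1/4)*(-2) = -5 - 1/2 = -11/2 ≈ -5.5000)
J(y) = 3 + sqrt(-11/2 + y**2 + 18*y) (J(y) = 3 + sqrt(-11/2 + ((y**2 + 17*y) + y)) = 3 + sqrt(-11/2 + (y**2 + 18*y)) = 3 + sqrt(-11/2 + y**2 + 18*y))
-937 + J(-2)*450 = -937 + (3 + sqrt(-22 + 4*(-2)**2 + 72*(-2))/2)*450 = -937 + (3 + sqrt(-22 + 4*4 - 144)/2)*450 = -937 + (3 + sqrt(-22 + 16 - 144)/2)*450 = -937 + (3 + sqrt(-150)/2)*450 = -937 + (3 + (5*I*sqrt(6))/2)*450 = -937 + (3 + 5*I*sqrt(6)/2)*450 = -937 + (1350 + 1125*I*sqrt(6)) = 413 + 1125*I*sqrt(6)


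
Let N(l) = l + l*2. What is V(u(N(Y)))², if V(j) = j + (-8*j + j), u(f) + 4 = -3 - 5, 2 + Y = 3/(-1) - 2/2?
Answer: 5184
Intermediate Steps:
Y = -6 (Y = -2 + (3/(-1) - 2/2) = -2 + (3*(-1) - 2*½) = -2 + (-3 - 1) = -2 - 4 = -6)
N(l) = 3*l (N(l) = l + 2*l = 3*l)
u(f) = -12 (u(f) = -4 + (-3 - 5) = -4 - 8 = -12)
V(j) = -6*j (V(j) = j - 7*j = -6*j)
V(u(N(Y)))² = (-6*(-12))² = 72² = 5184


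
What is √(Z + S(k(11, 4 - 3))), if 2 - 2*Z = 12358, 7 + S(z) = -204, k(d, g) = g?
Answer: I*√6389 ≈ 79.931*I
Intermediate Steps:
S(z) = -211 (S(z) = -7 - 204 = -211)
Z = -6178 (Z = 1 - ½*12358 = 1 - 6179 = -6178)
√(Z + S(k(11, 4 - 3))) = √(-6178 - 211) = √(-6389) = I*√6389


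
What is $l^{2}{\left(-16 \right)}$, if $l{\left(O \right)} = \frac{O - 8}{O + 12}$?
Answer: $36$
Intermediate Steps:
$l{\left(O \right)} = \frac{-8 + O}{12 + O}$
$l^{2}{\left(-16 \right)} = \left(\frac{-8 - 16}{12 - 16}\right)^{2} = \left(\frac{1}{-4} \left(-24\right)\right)^{2} = \left(\left(- \frac{1}{4}\right) \left(-24\right)\right)^{2} = 6^{2} = 36$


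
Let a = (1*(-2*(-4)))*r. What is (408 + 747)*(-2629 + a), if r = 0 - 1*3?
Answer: -3064215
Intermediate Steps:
r = -3 (r = 0 - 3 = -3)
a = -24 (a = (1*(-2*(-4)))*(-3) = (1*8)*(-3) = 8*(-3) = -24)
(408 + 747)*(-2629 + a) = (408 + 747)*(-2629 - 24) = 1155*(-2653) = -3064215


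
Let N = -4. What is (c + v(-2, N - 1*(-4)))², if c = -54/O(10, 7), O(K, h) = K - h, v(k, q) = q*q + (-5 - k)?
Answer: 441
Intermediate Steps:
v(k, q) = -5 + q² - k (v(k, q) = q² + (-5 - k) = -5 + q² - k)
c = -18 (c = -54/(10 - 1*7) = -54/(10 - 7) = -54/3 = -54*⅓ = -18)
(c + v(-2, N - 1*(-4)))² = (-18 + (-5 + (-4 - 1*(-4))² - 1*(-2)))² = (-18 + (-5 + (-4 + 4)² + 2))² = (-18 + (-5 + 0² + 2))² = (-18 + (-5 + 0 + 2))² = (-18 - 3)² = (-21)² = 441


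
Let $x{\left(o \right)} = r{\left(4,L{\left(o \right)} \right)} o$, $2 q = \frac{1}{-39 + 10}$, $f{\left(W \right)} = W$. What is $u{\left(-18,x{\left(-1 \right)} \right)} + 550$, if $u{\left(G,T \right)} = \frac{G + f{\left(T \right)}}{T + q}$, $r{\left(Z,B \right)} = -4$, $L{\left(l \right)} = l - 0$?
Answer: $\frac{18034}{33} \approx 546.48$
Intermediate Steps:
$L{\left(l \right)} = l$ ($L{\left(l \right)} = l + 0 = l$)
$q = - \frac{1}{58}$ ($q = \frac{1}{2 \left(-39 + 10\right)} = \frac{1}{2 \left(-29\right)} = \frac{1}{2} \left(- \frac{1}{29}\right) = - \frac{1}{58} \approx -0.017241$)
$x{\left(o \right)} = - 4 o$
$u{\left(G,T \right)} = \frac{G + T}{- \frac{1}{58} + T}$ ($u{\left(G,T \right)} = \frac{G + T}{T - \frac{1}{58}} = \frac{G + T}{- \frac{1}{58} + T}$)
$u{\left(-18,x{\left(-1 \right)} \right)} + 550 = \frac{58 \left(-18 - -4\right)}{-1 + 58 \left(\left(-4\right) \left(-1\right)\right)} + 550 = \frac{58 \left(-18 + 4\right)}{-1 + 58 \cdot 4} + 550 = 58 \frac{1}{-1 + 232} \left(-14\right) + 550 = 58 \cdot \frac{1}{231} \left(-14\right) + 550 = - \frac{116}{33} + 550 = \frac{18034}{33}$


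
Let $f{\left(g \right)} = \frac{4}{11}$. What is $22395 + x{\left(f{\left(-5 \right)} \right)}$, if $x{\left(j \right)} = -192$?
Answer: $22203$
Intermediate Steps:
$f{\left(g \right)} = \frac{4}{11}$ ($f{\left(g \right)} = 4 \cdot \frac{1}{11} = \frac{4}{11}$)
$22395 + x{\left(f{\left(-5 \right)} \right)} = 22395 - 192 = 22203$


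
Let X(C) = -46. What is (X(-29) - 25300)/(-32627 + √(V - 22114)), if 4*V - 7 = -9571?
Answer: 413481971/532272817 + 164749*I*√145/532272817 ≈ 0.77682 + 0.0037271*I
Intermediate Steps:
V = -2391 (V = 7/4 + (¼)*(-9571) = 7/4 - 9571/4 = -2391)
(X(-29) - 25300)/(-32627 + √(V - 22114)) = (-46 - 25300)/(-32627 + √(-2391 - 22114)) = -25346/(-32627 + √(-24505)) = -25346/(-32627 + 13*I*√145)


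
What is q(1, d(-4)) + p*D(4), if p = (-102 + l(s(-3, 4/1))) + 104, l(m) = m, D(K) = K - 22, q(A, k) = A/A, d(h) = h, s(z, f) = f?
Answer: -107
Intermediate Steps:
q(A, k) = 1
D(K) = -22 + K
p = 6 (p = (-102 + 4/1) + 104 = (-102 + 4*1) + 104 = (-102 + 4) + 104 = -98 + 104 = 6)
q(1, d(-4)) + p*D(4) = 1 + 6*(-22 + 4) = 1 + 6*(-18) = 1 - 108 = -107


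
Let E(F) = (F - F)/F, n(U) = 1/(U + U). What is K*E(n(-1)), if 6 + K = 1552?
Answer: 0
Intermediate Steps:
n(U) = 1/(2*U)
E(F) = 0 (E(F) = 0/F = 0)
K = 1546 (K = -6 + 1552 = 1546)
K*E(n(-1)) = 1546*0 = 0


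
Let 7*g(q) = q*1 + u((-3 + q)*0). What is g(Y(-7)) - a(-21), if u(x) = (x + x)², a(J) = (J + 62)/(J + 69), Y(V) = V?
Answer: -89/48 ≈ -1.8542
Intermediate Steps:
a(J) = (62 + J)/(69 + J)
u(x) = 4*x² (u(x) = (2*x)² = 4*x²)
g(q) = q/7 (g(q) = (q*1 + 4*((-3 + q)*0)²)/7 = (q + 4*0²)/7 = (q + 4*0)/7 = (q + 0)/7 = q/7)
g(Y(-7)) - a(-21) = (⅐)*(-7) - (62 - 21)/(69 - 21) = -1 - 41/48 = -89/48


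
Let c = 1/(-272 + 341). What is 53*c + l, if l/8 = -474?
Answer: -261595/69 ≈ -3791.2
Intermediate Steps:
c = 1/69 ≈ 0.014493
l = -3792 (l = 8*(-474) = -3792)
53*c + l = 53*(1/69) - 3792 = 53/69 - 3792 = -261595/69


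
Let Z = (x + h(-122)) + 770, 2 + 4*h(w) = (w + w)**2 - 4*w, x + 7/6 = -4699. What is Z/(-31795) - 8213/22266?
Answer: -507735707/707947470 ≈ -0.71719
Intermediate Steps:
x = -28201/6 (x = -7/6 - 4699 = -28201/6 ≈ -4700.2)
h(w) = -1/2 + w**2 - w (h(w) = -1/2 + ((w + w)**2 - 4*w)/4 = -1/2 + ((2*w)**2 - 4*w)/4 = -1/2 + (4*w**2 - 4*w)/4 = -1/2 + (-4*w + 4*w**2)/4 = -1/2 + (w**2 - w) = -1/2 + w**2 - w)
Z = 33226/3 (Z = (-28201/6 + (-1/2 + (-122)**2 - 1*(-122))) + 770 = (-28201/6 + (-1/2 + 14884 + 122)) + 770 = (-28201/6 + 30011/2) + 770 = 30916/3 + 770 = 33226/3 ≈ 11075.)
Z/(-31795) - 8213/22266 = (33226/3)/(-31795) - 8213/22266 = (33226/3)*(-1/31795) - 8213*1/22266 = -33226/95385 - 8213/22266 = -507735707/707947470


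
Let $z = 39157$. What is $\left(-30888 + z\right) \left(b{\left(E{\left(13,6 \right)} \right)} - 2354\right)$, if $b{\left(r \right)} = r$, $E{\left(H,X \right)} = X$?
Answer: $-19415612$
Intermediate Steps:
$\left(-30888 + z\right) \left(b{\left(E{\left(13,6 \right)} \right)} - 2354\right) = \left(-30888 + 39157\right) \left(6 - 2354\right) = 8269 \left(-2348\right) = -19415612$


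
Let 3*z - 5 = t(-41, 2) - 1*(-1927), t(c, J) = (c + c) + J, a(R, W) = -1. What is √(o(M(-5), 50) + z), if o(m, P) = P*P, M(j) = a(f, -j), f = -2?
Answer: 2*√7014/3 ≈ 55.833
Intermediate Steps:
M(j) = -1
t(c, J) = J + 2*c (t(c, J) = 2*c + J = J + 2*c)
o(m, P) = P²
z = 1852/3 (z = 5/3 + ((2 + 2*(-41)) - 1*(-1927))/3 = 5/3 + ((2 - 82) + 1927)/3 = 5/3 + (-80 + 1927)/3 = 5/3 + (⅓)*1847 = 5/3 + 1847/3 = 1852/3 ≈ 617.33)
√(o(M(-5), 50) + z) = √(50² + 1852/3) = √(2500 + 1852/3) = √(9352/3) = 2*√7014/3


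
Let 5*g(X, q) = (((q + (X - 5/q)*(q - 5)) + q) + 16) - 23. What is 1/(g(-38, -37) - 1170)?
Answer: -37/32121 ≈ -0.0011519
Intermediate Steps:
g(X, q) = -7/5 + 2*q/5 + (-5 + q)*(X - 5/q)/5 (g(X, q) = ((((q + (X - 5/q)*(q - 5)) + q) + 16) - 23)/5 = ((((q + (X - 5/q)*(-5 + q)) + q) + 16) - 23)/5 = ((((q + (-5 + q)*(X - 5/q)) + q) + 16) - 23)/5 = (((2*q + (-5 + q)*(X - 5/q)) + 16) - 23)/5 = ((16 + 2*q + (-5 + q)*(X - 5/q)) - 23)/5 = (-7 + 2*q + (-5 + q)*(X - 5/q))/5 = -7/5 + 2*q/5 + (-5 + q)*(X - 5/q)/5)
1/(g(-38, -37) - 1170) = 1/((⅕)*(25 - 37*(-12 - 5*(-38) + 2*(-37) - 38*(-37)))/(-37) - 1170) = 1/((⅕)*(-1/37)*(25 - 37*(-12 + 190 - 74 + 1406)) - 1170) = 1/((⅕)*(-1/37)*(25 - 37*1510) - 1170) = 1/((⅕)*(-1/37)*(25 - 55870) - 1170) = 1/((⅕)*(-1/37)*(-55845) - 1170) = 1/(11169/37 - 1170) = 1/(-32121/37) = -37/32121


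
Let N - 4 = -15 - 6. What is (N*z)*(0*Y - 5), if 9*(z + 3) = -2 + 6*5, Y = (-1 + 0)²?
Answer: 85/9 ≈ 9.4444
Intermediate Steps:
Y = 1 (Y = (-1)² = 1)
N = -17 (N = 4 + (-15 - 6) = 4 - 21 = -17)
z = ⅑ (z = -3 + (-2 + 6*5)/9 = -3 + (-2 + 30)/9 = -3 + (⅑)*28 = -3 + 28/9 = ⅑ ≈ 0.11111)
(N*z)*(0*Y - 5) = (-17*⅑)*(0*1 - 5) = -17*(0 - 5)/9 = -17/9*(-5) = 85/9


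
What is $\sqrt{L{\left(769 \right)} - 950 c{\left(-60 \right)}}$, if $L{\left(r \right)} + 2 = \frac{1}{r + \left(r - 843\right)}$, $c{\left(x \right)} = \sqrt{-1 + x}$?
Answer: $\frac{\sqrt{-965355 - 458873750 i \sqrt{61}}}{695} \approx 60.901 - 60.917 i$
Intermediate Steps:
$L{\left(r \right)} = -2 + \frac{1}{-843 + 2 r}$ ($L{\left(r \right)} = -2 + \frac{1}{r + \left(r - 843\right)} = -2 + \frac{1}{r + \left(-843 + r\right)} = -2 + \frac{1}{-843 + 2 r}$)
$\sqrt{L{\left(769 \right)} - 950 c{\left(-60 \right)}} = \sqrt{\frac{1687 - 3076}{-843 + 2 \cdot 769} - 950 \sqrt{-1 - 60}} = \sqrt{\frac{1687 - 3076}{-843 + 1538} - 950 \sqrt{-61}} = \sqrt{\frac{1}{695} \left(-1389\right) - 950 i \sqrt{61}} = \sqrt{- \frac{1389}{695} - 950 i \sqrt{61}}$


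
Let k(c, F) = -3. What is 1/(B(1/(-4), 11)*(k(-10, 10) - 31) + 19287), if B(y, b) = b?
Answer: 1/18913 ≈ 5.2874e-5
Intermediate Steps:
1/(B(1/(-4), 11)*(k(-10, 10) - 31) + 19287) = 1/(11*(-3 - 31) + 19287) = 1/(11*(-34) + 19287) = 1/(-374 + 19287) = 1/18913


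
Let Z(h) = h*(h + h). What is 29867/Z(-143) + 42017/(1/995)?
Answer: 1709819239537/40898 ≈ 4.1807e+7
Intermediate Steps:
Z(h) = 2*h² (Z(h) = h*(2*h) = 2*h²)
29867/Z(-143) + 42017/(1/995) = 29867/((2*(-143)²)) + 42017/(1/995) = 29867/((2*20449)) + 42017/(1/995) = 29867/40898 + 42017*995 = 29867*(1/40898) + 41806915 = 29867/40898 + 41806915 = 1709819239537/40898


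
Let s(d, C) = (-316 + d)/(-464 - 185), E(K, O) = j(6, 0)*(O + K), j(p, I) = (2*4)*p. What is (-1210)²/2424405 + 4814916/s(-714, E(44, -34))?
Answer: 757597737783502/249713715 ≈ 3.0339e+6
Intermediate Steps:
j(p, I) = 8*p
E(K, O) = 48*K + 48*O (E(K, O) = (8*6)*(O + K) = 48*(K + O) = 48*K + 48*O)
s(d, C) = 316/649 - d/649 (s(d, C) = (-316 + d)/(-649) = (-316 + d)*(-1/649) = 316/649 - d/649)
(-1210)²/2424405 + 4814916/s(-714, E(44, -34)) = (-1210)²/2424405 + 4814916/(316/649 - 1/649*(-714)) = 1464100*(1/2424405) + 4814916/(316/649 + 714/649) = 292820/484881 + 4814916/(1030/649) = 292820/484881 + 4814916*(649/1030) = 292820/484881 + 1562440242/515 = 757597737783502/249713715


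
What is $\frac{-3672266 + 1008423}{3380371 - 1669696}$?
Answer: $- \frac{2663843}{1710675} \approx -1.5572$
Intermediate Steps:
$\frac{-3672266 + 1008423}{3380371 - 1669696} = - \frac{2663843}{1710675}$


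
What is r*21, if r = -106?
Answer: -2226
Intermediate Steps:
r*21 = -106*21 = -2226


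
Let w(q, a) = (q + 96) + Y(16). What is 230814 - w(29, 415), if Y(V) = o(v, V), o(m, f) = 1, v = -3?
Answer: 230688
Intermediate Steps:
Y(V) = 1
w(q, a) = 97 + q (w(q, a) = (q + 96) + 1 = (96 + q) + 1 = 97 + q)
230814 - w(29, 415) = 230814 - (97 + 29) = 230814 - 1*126 = 230814 - 126 = 230688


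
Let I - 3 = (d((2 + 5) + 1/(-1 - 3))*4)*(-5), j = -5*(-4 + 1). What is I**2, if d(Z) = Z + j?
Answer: 186624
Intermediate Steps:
j = 15 (j = -5*(-3) = 15)
d(Z) = 15 + Z (d(Z) = Z + 15 = 15 + Z)
I = -432 (I = 3 + ((15 + ((2 + 5) + 1/(-1 - 3)))*4)*(-5) = 3 + ((15 + (7 + 1/(-4)))*4)*(-5) = 3 + ((15 + (7 - 1/4))*4)*(-5) = 3 + ((15 + 27/4)*4)*(-5) = 3 + ((87/4)*4)*(-5) = 3 + 87*(-5) = 3 - 435 = -432)
I**2 = (-432)**2 = 186624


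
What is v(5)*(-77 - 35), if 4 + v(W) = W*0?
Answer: 448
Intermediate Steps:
v(W) = -4 (v(W) = -4 + W*0 = -4 + 0 = -4)
v(5)*(-77 - 35) = -4*(-77 - 35) = -4*(-112) = 448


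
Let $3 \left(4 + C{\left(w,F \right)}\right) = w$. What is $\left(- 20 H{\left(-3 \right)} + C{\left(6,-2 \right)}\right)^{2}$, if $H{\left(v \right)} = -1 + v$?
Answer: $6084$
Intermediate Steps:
$C{\left(w,F \right)} = -4 + \frac{w}{3}$
$\left(- 20 H{\left(-3 \right)} + C{\left(6,-2 \right)}\right)^{2} = \left(- 20 \left(-1 - 3\right) + \left(-4 + \frac{1}{3} \cdot 6\right)\right)^{2} = \left(\left(-20\right) \left(-4\right) + \left(-4 + 2\right)\right)^{2} = \left(80 - 2\right)^{2} = 78^{2} = 6084$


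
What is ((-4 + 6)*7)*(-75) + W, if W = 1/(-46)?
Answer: -48301/46 ≈ -1050.0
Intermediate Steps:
W = -1/46 ≈ -0.021739
((-4 + 6)*7)*(-75) + W = ((-4 + 6)*7)*(-75) - 1/46 = (2*7)*(-75) - 1/46 = 14*(-75) - 1/46 = -1050 - 1/46 = -48301/46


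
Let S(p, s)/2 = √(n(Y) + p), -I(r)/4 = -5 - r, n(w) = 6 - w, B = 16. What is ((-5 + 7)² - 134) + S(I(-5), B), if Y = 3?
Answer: -130 + 2*√3 ≈ -126.54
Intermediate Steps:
I(r) = 20 + 4*r (I(r) = -4*(-5 - r) = 20 + 4*r)
S(p, s) = 2*√(3 + p) (S(p, s) = 2*√((6 - 1*3) + p) = 2*√((6 - 3) + p) = 2*√(3 + p))
((-5 + 7)² - 134) + S(I(-5), B) = ((-5 + 7)² - 134) + 2*√(3 + (20 + 4*(-5))) = (2² - 134) + 2*√(3 + (20 - 20)) = (4 - 134) + 2*√(3 + 0) = -130 + 2*√3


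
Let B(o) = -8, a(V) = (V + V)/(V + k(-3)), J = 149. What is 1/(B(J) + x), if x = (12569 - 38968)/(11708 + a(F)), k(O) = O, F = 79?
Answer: -444983/4563026 ≈ -0.097519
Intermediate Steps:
a(V) = 2*V/(-3 + V) (a(V) = (V + V)/(V - 3) = (2*V)/(-3 + V) = 2*V/(-3 + V))
x = -1003162/444983 (x = (12569 - 38968)/(11708 + 2*79/(-3 + 79)) = -26399/(11708 + 2*79/76) = -26399/(11708 + 2*79*(1/76)) = -26399/(11708 + 79/38) = -26399/444983/38 = -26399*38/444983 = -1003162/444983 ≈ -2.2544)
1/(B(J) + x) = 1/(-8 - 1003162/444983) = 1/(-4563026/444983) = -444983/4563026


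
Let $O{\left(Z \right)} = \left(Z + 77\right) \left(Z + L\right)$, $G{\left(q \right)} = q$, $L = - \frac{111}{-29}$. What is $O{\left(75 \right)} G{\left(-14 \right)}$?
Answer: $- \frac{4864608}{29} \approx -1.6775 \cdot 10^{5}$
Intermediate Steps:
$L = \frac{111}{29}$ ($L = \left(-111\right) \left(- \frac{1}{29}\right) = \frac{111}{29} \approx 3.8276$)
$O{\left(Z \right)} = \left(77 + Z\right) \left(\frac{111}{29} + Z\right)$ ($O{\left(Z \right)} = \left(Z + 77\right) \left(Z + \frac{111}{29}\right) = \left(77 + Z\right) \left(\frac{111}{29} + Z\right)$)
$O{\left(75 \right)} G{\left(-14 \right)} = \left(\frac{8547}{29} + 75^{2} + \frac{2344}{29} \cdot 75\right) \left(-14\right) = \left(\frac{8547}{29} + 5625 + \frac{175800}{29}\right) \left(-14\right) = \frac{347472}{29} \left(-14\right) = - \frac{4864608}{29}$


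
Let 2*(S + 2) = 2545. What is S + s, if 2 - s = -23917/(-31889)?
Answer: 81109671/63778 ≈ 1271.8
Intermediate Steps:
S = 2541/2 (S = -2 + (½)*2545 = -2 + 2545/2 = 2541/2 ≈ 1270.5)
s = 39861/31889 (s = 2 - (-23917)/(-31889) = 2 - (-23917)*(-1)/31889 = 2 - 1*23917/31889 = 2 - 23917/31889 = 39861/31889 ≈ 1.2500)
S + s = 2541/2 + 39861/31889 = 81109671/63778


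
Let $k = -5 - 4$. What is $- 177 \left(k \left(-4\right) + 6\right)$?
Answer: $-7434$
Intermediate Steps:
$k = -9$ ($k = -5 - 4 = -9$)
$- 177 \left(k \left(-4\right) + 6\right) = - 177 \left(\left(-9\right) \left(-4\right) + 6\right) = - 177 \left(36 + 6\right) = \left(-177\right) 42 = -7434$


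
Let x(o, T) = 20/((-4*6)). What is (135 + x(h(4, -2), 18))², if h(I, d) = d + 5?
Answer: 648025/36 ≈ 18001.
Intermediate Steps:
h(I, d) = 5 + d
x(o, T) = -⅚ (x(o, T) = 20/(-24) = 20*(-1/24) = -⅚)
(135 + x(h(4, -2), 18))² = (135 - ⅚)² = (805/6)² = 648025/36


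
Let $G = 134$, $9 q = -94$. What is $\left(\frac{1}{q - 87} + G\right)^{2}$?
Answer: $\frac{13808365081}{769129} \approx 17953.0$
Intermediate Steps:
$q = - \frac{94}{9}$ ($q = \frac{1}{9} \left(-94\right) = - \frac{94}{9} \approx -10.444$)
$\left(\frac{1}{q - 87} + G\right)^{2} = \left(\frac{1}{- \frac{94}{9} - 87} + 134\right)^{2} = \left(\frac{1}{- \frac{877}{9}} + 134\right)^{2} = \left(- \frac{9}{877} + 134\right)^{2} = \left(\frac{117509}{877}\right)^{2} = \frac{13808365081}{769129}$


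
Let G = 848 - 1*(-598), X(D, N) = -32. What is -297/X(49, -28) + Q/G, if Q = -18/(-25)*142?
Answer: 1803057/192800 ≈ 9.3520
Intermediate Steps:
Q = 2556/25 (Q = -18*(-1/25)*142 = (18/25)*142 = 2556/25 ≈ 102.24)
G = 1446 (G = 848 + 598 = 1446)
-297/X(49, -28) + Q/G = -297/(-32) + (2556/25)/1446 = -297*(-1/32) + (2556/25)*(1/1446) = 297/32 + 426/6025 = 1803057/192800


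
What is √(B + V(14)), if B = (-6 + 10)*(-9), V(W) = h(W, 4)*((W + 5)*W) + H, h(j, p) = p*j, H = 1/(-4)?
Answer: √59439/2 ≈ 121.90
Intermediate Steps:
H = -¼ ≈ -0.25000
h(j, p) = j*p
V(W) = -¼ + 4*W²*(5 + W) (V(W) = (W*4)*((W + 5)*W) - ¼ = (4*W)*((5 + W)*W) - ¼ = (4*W)*(W*(5 + W)) - ¼ = 4*W²*(5 + W) - ¼ = -¼ + 4*W²*(5 + W))
B = -36 (B = 4*(-9) = -36)
√(B + V(14)) = √(-36 + (-¼ + 4*14³ + 20*14²)) = √(-36 + (-¼ + 4*2744 + 20*196)) = √(-36 + (-¼ + 10976 + 3920)) = √(-36 + 59583/4) = √(59439/4) = √59439/2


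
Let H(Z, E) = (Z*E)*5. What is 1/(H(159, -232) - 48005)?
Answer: -1/232445 ≈ -4.3021e-6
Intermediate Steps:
H(Z, E) = 5*E*Z (H(Z, E) = (E*Z)*5 = 5*E*Z)
1/(H(159, -232) - 48005) = 1/(5*(-232)*159 - 48005) = 1/(-184440 - 48005) = 1/(-232445) = -1/232445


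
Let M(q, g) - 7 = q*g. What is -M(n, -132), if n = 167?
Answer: 22037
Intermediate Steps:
M(q, g) = 7 + g*q (M(q, g) = 7 + q*g = 7 + g*q)
-M(n, -132) = -(7 - 132*167) = -(7 - 22044) = -1*(-22037) = 22037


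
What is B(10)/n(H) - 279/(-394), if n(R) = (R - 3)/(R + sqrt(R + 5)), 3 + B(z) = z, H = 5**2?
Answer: 18772/2167 + 7*sqrt(30)/22 ≈ 10.405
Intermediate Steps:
H = 25
B(z) = -3 + z
n(R) = (-3 + R)/(R + sqrt(5 + R))
B(10)/n(H) - 279/(-394) = (-3 + 10)/(((-3 + 25)/(25 + sqrt(5 + 25)))) - 279/(-394) = 7/((22/(25 + sqrt(30)))) - 279*(-1/394) = 7/((22/(25 + sqrt(30)))) + 279/394 = 7*(25/22 + sqrt(30)/22) + 279/394 = (175/22 + 7*sqrt(30)/22) + 279/394 = 18772/2167 + 7*sqrt(30)/22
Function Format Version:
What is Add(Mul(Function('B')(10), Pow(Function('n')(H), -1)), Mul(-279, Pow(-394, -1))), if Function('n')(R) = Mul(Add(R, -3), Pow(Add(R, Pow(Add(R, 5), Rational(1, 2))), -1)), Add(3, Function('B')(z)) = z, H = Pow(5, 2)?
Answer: Add(Rational(18772, 2167), Mul(Rational(7, 22), Pow(30, Rational(1, 2)))) ≈ 10.405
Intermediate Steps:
H = 25
Function('B')(z) = Add(-3, z)
Function('n')(R) = Mul(Pow(Add(R, Pow(Add(5, R), Rational(1, 2))), -1), Add(-3, R)) (Function('n')(R) = Mul(Add(-3, R), Pow(Add(R, Pow(Add(5, R), Rational(1, 2))), -1)) = Mul(Pow(Add(R, Pow(Add(5, R), Rational(1, 2))), -1), Add(-3, R)))
Add(Mul(Function('B')(10), Pow(Function('n')(H), -1)), Mul(-279, Pow(-394, -1))) = Add(Mul(Add(-3, 10), Pow(Mul(Pow(Add(25, Pow(Add(5, 25), Rational(1, 2))), -1), Add(-3, 25)), -1)), Mul(-279, Pow(-394, -1))) = Add(Mul(7, Pow(Mul(Pow(Add(25, Pow(30, Rational(1, 2))), -1), 22), -1)), Mul(-279, Rational(-1, 394))) = Add(Mul(7, Pow(Mul(22, Pow(Add(25, Pow(30, Rational(1, 2))), -1)), -1)), Rational(279, 394)) = Add(Mul(7, Add(Rational(25, 22), Mul(Rational(1, 22), Pow(30, Rational(1, 2))))), Rational(279, 394)) = Add(Add(Rational(175, 22), Mul(Rational(7, 22), Pow(30, Rational(1, 2)))), Rational(279, 394)) = Add(Rational(18772, 2167), Mul(Rational(7, 22), Pow(30, Rational(1, 2))))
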